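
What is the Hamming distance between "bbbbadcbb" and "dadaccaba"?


Comparing "bbbbadcbb" and "dadaccaba" position by position:
  Position 0: 'b' vs 'd' => differ
  Position 1: 'b' vs 'a' => differ
  Position 2: 'b' vs 'd' => differ
  Position 3: 'b' vs 'a' => differ
  Position 4: 'a' vs 'c' => differ
  Position 5: 'd' vs 'c' => differ
  Position 6: 'c' vs 'a' => differ
  Position 7: 'b' vs 'b' => same
  Position 8: 'b' vs 'a' => differ
Total differences (Hamming distance): 8

8


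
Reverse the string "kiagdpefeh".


Input: kiagdpefeh
Reading characters right to left:
  Position 9: 'h'
  Position 8: 'e'
  Position 7: 'f'
  Position 6: 'e'
  Position 5: 'p'
  Position 4: 'd'
  Position 3: 'g'
  Position 2: 'a'
  Position 1: 'i'
  Position 0: 'k'
Reversed: hefepdgaik

hefepdgaik


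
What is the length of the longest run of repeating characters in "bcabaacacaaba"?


Input: "bcabaacacaaba"
Scanning for longest run:
  Position 1 ('c'): new char, reset run to 1
  Position 2 ('a'): new char, reset run to 1
  Position 3 ('b'): new char, reset run to 1
  Position 4 ('a'): new char, reset run to 1
  Position 5 ('a'): continues run of 'a', length=2
  Position 6 ('c'): new char, reset run to 1
  Position 7 ('a'): new char, reset run to 1
  Position 8 ('c'): new char, reset run to 1
  Position 9 ('a'): new char, reset run to 1
  Position 10 ('a'): continues run of 'a', length=2
  Position 11 ('b'): new char, reset run to 1
  Position 12 ('a'): new char, reset run to 1
Longest run: 'a' with length 2

2


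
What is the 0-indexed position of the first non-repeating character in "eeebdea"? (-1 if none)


Input: eeebdea
Character frequencies:
  'a': 1
  'b': 1
  'd': 1
  'e': 4
Scanning left to right for freq == 1:
  Position 0 ('e'): freq=4, skip
  Position 1 ('e'): freq=4, skip
  Position 2 ('e'): freq=4, skip
  Position 3 ('b'): unique! => answer = 3

3


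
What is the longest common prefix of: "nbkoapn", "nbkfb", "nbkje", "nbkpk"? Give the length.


Words: nbkoapn, nbkfb, nbkje, nbkpk
  Position 0: all 'n' => match
  Position 1: all 'b' => match
  Position 2: all 'k' => match
  Position 3: ('o', 'f', 'j', 'p') => mismatch, stop
LCP = "nbk" (length 3)

3


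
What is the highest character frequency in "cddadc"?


Input: cddadc
Character counts:
  'a': 1
  'c': 2
  'd': 3
Maximum frequency: 3

3


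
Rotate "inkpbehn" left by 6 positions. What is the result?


Input: "inkpbehn", rotate left by 6
First 6 characters: "inkpbe"
Remaining characters: "hn"
Concatenate remaining + first: "hn" + "inkpbe" = "hninkpbe"

hninkpbe


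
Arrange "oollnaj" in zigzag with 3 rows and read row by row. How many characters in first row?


Zigzag "oollnaj" into 3 rows:
Placing characters:
  'o' => row 0
  'o' => row 1
  'l' => row 2
  'l' => row 1
  'n' => row 0
  'a' => row 1
  'j' => row 2
Rows:
  Row 0: "on"
  Row 1: "ola"
  Row 2: "lj"
First row length: 2

2


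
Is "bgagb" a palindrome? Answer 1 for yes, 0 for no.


Input: bgagb
Reversed: bgagb
  Compare pos 0 ('b') with pos 4 ('b'): match
  Compare pos 1 ('g') with pos 3 ('g'): match
Result: palindrome

1


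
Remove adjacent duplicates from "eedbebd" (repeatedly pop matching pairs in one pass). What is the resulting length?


Input: eedbebd
Stack-based adjacent duplicate removal:
  Read 'e': push. Stack: e
  Read 'e': matches stack top 'e' => pop. Stack: (empty)
  Read 'd': push. Stack: d
  Read 'b': push. Stack: db
  Read 'e': push. Stack: dbe
  Read 'b': push. Stack: dbeb
  Read 'd': push. Stack: dbebd
Final stack: "dbebd" (length 5)

5


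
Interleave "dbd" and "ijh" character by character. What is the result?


Interleaving "dbd" and "ijh":
  Position 0: 'd' from first, 'i' from second => "di"
  Position 1: 'b' from first, 'j' from second => "bj"
  Position 2: 'd' from first, 'h' from second => "dh"
Result: dibjdh

dibjdh


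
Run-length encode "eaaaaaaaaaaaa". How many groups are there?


Input: eaaaaaaaaaaaa
Scanning for consecutive runs:
  Group 1: 'e' x 1 (positions 0-0)
  Group 2: 'a' x 12 (positions 1-12)
Total groups: 2

2


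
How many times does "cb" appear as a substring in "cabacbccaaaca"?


Searching for "cb" in "cabacbccaaaca"
Scanning each position:
  Position 0: "ca" => no
  Position 1: "ab" => no
  Position 2: "ba" => no
  Position 3: "ac" => no
  Position 4: "cb" => MATCH
  Position 5: "bc" => no
  Position 6: "cc" => no
  Position 7: "ca" => no
  Position 8: "aa" => no
  Position 9: "aa" => no
  Position 10: "ac" => no
  Position 11: "ca" => no
Total occurrences: 1

1


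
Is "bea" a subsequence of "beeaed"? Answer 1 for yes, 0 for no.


Check if "bea" is a subsequence of "beeaed"
Greedy scan:
  Position 0 ('b'): matches sub[0] = 'b'
  Position 1 ('e'): matches sub[1] = 'e'
  Position 2 ('e'): no match needed
  Position 3 ('a'): matches sub[2] = 'a'
  Position 4 ('e'): no match needed
  Position 5 ('d'): no match needed
All 3 characters matched => is a subsequence

1


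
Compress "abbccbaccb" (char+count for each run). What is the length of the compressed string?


Input: abbccbaccb
Runs:
  'a' x 1 => "a1"
  'b' x 2 => "b2"
  'c' x 2 => "c2"
  'b' x 1 => "b1"
  'a' x 1 => "a1"
  'c' x 2 => "c2"
  'b' x 1 => "b1"
Compressed: "a1b2c2b1a1c2b1"
Compressed length: 14

14


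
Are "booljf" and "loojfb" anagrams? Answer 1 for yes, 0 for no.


Strings: "booljf", "loojfb"
Sorted first:  bfjloo
Sorted second: bfjloo
Sorted forms match => anagrams

1


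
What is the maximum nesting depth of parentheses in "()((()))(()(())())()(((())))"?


Input: "()((()))(()(())())()(((())))"
Tracking depth:
  Position 0 '(': depth becomes 1
  Position 1 ')': depth becomes 0
  Position 2 '(': depth becomes 1
  Position 3 '(': depth becomes 2
  Position 4 '(': depth becomes 3
  Position 5 ')': depth becomes 2
  Position 6 ')': depth becomes 1
  Position 7 ')': depth becomes 0
  Position 8 '(': depth becomes 1
  Position 9 '(': depth becomes 2
  Position 10 ')': depth becomes 1
  Position 11 '(': depth becomes 2
  Position 12 '(': depth becomes 3
  Position 13 ')': depth becomes 2
  Position 14 ')': depth becomes 1
  Position 15 '(': depth becomes 2
  Position 16 ')': depth becomes 1
  Position 17 ')': depth becomes 0
  Position 18 '(': depth becomes 1
  Position 19 ')': depth becomes 0
  Position 20 '(': depth becomes 1
  Position 21 '(': depth becomes 2
  Position 22 '(': depth becomes 3
  Position 23 '(': depth becomes 4
  Position 24 ')': depth becomes 3
  Position 25 ')': depth becomes 2
  Position 26 ')': depth becomes 1
  Position 27 ')': depth becomes 0
Maximum depth reached: 4

4


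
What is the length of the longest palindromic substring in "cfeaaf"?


Input: "cfeaaf"
Checking substrings for palindromes:
  [3:5] "aa" (len 2) => palindrome
Longest palindromic substring: "aa" with length 2

2


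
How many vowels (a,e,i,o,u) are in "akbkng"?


Input: akbkng
Checking each character:
  'a' at position 0: vowel (running total: 1)
  'k' at position 1: consonant
  'b' at position 2: consonant
  'k' at position 3: consonant
  'n' at position 4: consonant
  'g' at position 5: consonant
Total vowels: 1

1


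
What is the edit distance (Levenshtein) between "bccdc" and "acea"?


Computing edit distance: "bccdc" -> "acea"
DP table:
           a    c    e    a
      0    1    2    3    4
  b   1    1    2    3    4
  c   2    2    1    2    3
  c   3    3    2    2    3
  d   4    4    3    3    3
  c   5    5    4    4    4
Edit distance = dp[5][4] = 4

4


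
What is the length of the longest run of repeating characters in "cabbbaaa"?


Input: "cabbbaaa"
Scanning for longest run:
  Position 1 ('a'): new char, reset run to 1
  Position 2 ('b'): new char, reset run to 1
  Position 3 ('b'): continues run of 'b', length=2
  Position 4 ('b'): continues run of 'b', length=3
  Position 5 ('a'): new char, reset run to 1
  Position 6 ('a'): continues run of 'a', length=2
  Position 7 ('a'): continues run of 'a', length=3
Longest run: 'b' with length 3

3


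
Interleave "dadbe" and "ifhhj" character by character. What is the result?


Interleaving "dadbe" and "ifhhj":
  Position 0: 'd' from first, 'i' from second => "di"
  Position 1: 'a' from first, 'f' from second => "af"
  Position 2: 'd' from first, 'h' from second => "dh"
  Position 3: 'b' from first, 'h' from second => "bh"
  Position 4: 'e' from first, 'j' from second => "ej"
Result: diafdhbhej

diafdhbhej


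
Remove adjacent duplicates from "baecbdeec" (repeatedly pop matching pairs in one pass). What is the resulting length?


Input: baecbdeec
Stack-based adjacent duplicate removal:
  Read 'b': push. Stack: b
  Read 'a': push. Stack: ba
  Read 'e': push. Stack: bae
  Read 'c': push. Stack: baec
  Read 'b': push. Stack: baecb
  Read 'd': push. Stack: baecbd
  Read 'e': push. Stack: baecbde
  Read 'e': matches stack top 'e' => pop. Stack: baecbd
  Read 'c': push. Stack: baecbdc
Final stack: "baecbdc" (length 7)

7


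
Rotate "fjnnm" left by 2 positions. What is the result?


Input: "fjnnm", rotate left by 2
First 2 characters: "fj"
Remaining characters: "nnm"
Concatenate remaining + first: "nnm" + "fj" = "nnmfj"

nnmfj


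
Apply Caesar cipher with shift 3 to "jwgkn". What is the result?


Caesar cipher: shift "jwgkn" by 3
  'j' (pos 9) + 3 = pos 12 = 'm'
  'w' (pos 22) + 3 = pos 25 = 'z'
  'g' (pos 6) + 3 = pos 9 = 'j'
  'k' (pos 10) + 3 = pos 13 = 'n'
  'n' (pos 13) + 3 = pos 16 = 'q'
Result: mzjnq

mzjnq


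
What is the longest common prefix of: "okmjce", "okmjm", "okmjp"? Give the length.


Words: okmjce, okmjm, okmjp
  Position 0: all 'o' => match
  Position 1: all 'k' => match
  Position 2: all 'm' => match
  Position 3: all 'j' => match
  Position 4: ('c', 'm', 'p') => mismatch, stop
LCP = "okmj" (length 4)

4


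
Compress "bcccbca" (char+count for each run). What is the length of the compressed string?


Input: bcccbca
Runs:
  'b' x 1 => "b1"
  'c' x 3 => "c3"
  'b' x 1 => "b1"
  'c' x 1 => "c1"
  'a' x 1 => "a1"
Compressed: "b1c3b1c1a1"
Compressed length: 10

10


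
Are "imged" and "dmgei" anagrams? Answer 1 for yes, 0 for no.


Strings: "imged", "dmgei"
Sorted first:  degim
Sorted second: degim
Sorted forms match => anagrams

1


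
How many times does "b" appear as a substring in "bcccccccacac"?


Searching for "b" in "bcccccccacac"
Scanning each position:
  Position 0: "b" => MATCH
  Position 1: "c" => no
  Position 2: "c" => no
  Position 3: "c" => no
  Position 4: "c" => no
  Position 5: "c" => no
  Position 6: "c" => no
  Position 7: "c" => no
  Position 8: "a" => no
  Position 9: "c" => no
  Position 10: "a" => no
  Position 11: "c" => no
Total occurrences: 1

1


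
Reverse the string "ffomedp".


Input: ffomedp
Reading characters right to left:
  Position 6: 'p'
  Position 5: 'd'
  Position 4: 'e'
  Position 3: 'm'
  Position 2: 'o'
  Position 1: 'f'
  Position 0: 'f'
Reversed: pdemoff

pdemoff


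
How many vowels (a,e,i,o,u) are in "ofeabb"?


Input: ofeabb
Checking each character:
  'o' at position 0: vowel (running total: 1)
  'f' at position 1: consonant
  'e' at position 2: vowel (running total: 2)
  'a' at position 3: vowel (running total: 3)
  'b' at position 4: consonant
  'b' at position 5: consonant
Total vowels: 3

3


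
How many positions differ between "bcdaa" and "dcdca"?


Comparing "bcdaa" and "dcdca" position by position:
  Position 0: 'b' vs 'd' => DIFFER
  Position 1: 'c' vs 'c' => same
  Position 2: 'd' vs 'd' => same
  Position 3: 'a' vs 'c' => DIFFER
  Position 4: 'a' vs 'a' => same
Positions that differ: 2

2


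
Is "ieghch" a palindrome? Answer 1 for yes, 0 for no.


Input: ieghch
Reversed: hchgei
  Compare pos 0 ('i') with pos 5 ('h'): MISMATCH
  Compare pos 1 ('e') with pos 4 ('c'): MISMATCH
  Compare pos 2 ('g') with pos 3 ('h'): MISMATCH
Result: not a palindrome

0


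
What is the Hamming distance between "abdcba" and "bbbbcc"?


Comparing "abdcba" and "bbbbcc" position by position:
  Position 0: 'a' vs 'b' => differ
  Position 1: 'b' vs 'b' => same
  Position 2: 'd' vs 'b' => differ
  Position 3: 'c' vs 'b' => differ
  Position 4: 'b' vs 'c' => differ
  Position 5: 'a' vs 'c' => differ
Total differences (Hamming distance): 5

5


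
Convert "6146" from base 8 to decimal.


Input: "6146" in base 8
Positional expansion:
  Digit '6' (value 6) x 8^3 = 3072
  Digit '1' (value 1) x 8^2 = 64
  Digit '4' (value 4) x 8^1 = 32
  Digit '6' (value 6) x 8^0 = 6
Sum = 3174

3174


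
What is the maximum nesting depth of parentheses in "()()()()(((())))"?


Input: "()()()()(((())))"
Tracking depth:
  Position 0 '(': depth becomes 1
  Position 1 ')': depth becomes 0
  Position 2 '(': depth becomes 1
  Position 3 ')': depth becomes 0
  Position 4 '(': depth becomes 1
  Position 5 ')': depth becomes 0
  Position 6 '(': depth becomes 1
  Position 7 ')': depth becomes 0
  Position 8 '(': depth becomes 1
  Position 9 '(': depth becomes 2
  Position 10 '(': depth becomes 3
  Position 11 '(': depth becomes 4
  Position 12 ')': depth becomes 3
  Position 13 ')': depth becomes 2
  Position 14 ')': depth becomes 1
  Position 15 ')': depth becomes 0
Maximum depth reached: 4

4


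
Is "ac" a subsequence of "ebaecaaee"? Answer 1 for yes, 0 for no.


Check if "ac" is a subsequence of "ebaecaaee"
Greedy scan:
  Position 0 ('e'): no match needed
  Position 1 ('b'): no match needed
  Position 2 ('a'): matches sub[0] = 'a'
  Position 3 ('e'): no match needed
  Position 4 ('c'): matches sub[1] = 'c'
  Position 5 ('a'): no match needed
  Position 6 ('a'): no match needed
  Position 7 ('e'): no match needed
  Position 8 ('e'): no match needed
All 2 characters matched => is a subsequence

1


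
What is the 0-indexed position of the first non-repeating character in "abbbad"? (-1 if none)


Input: abbbad
Character frequencies:
  'a': 2
  'b': 3
  'd': 1
Scanning left to right for freq == 1:
  Position 0 ('a'): freq=2, skip
  Position 1 ('b'): freq=3, skip
  Position 2 ('b'): freq=3, skip
  Position 3 ('b'): freq=3, skip
  Position 4 ('a'): freq=2, skip
  Position 5 ('d'): unique! => answer = 5

5


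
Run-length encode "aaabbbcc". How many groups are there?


Input: aaabbbcc
Scanning for consecutive runs:
  Group 1: 'a' x 3 (positions 0-2)
  Group 2: 'b' x 3 (positions 3-5)
  Group 3: 'c' x 2 (positions 6-7)
Total groups: 3

3


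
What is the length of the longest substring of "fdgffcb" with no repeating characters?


Input: "fdgffcb"
Sliding window (track last position of each char):
  Position 0 ('f'): window [0,0] length 1 -- new best
  Position 1 ('d'): window [0,1] length 2 -- new best
  Position 2 ('g'): window [0,2] length 3 -- new best
  Position 3 ('f'): repeat (last at 0), move window start to 1
  Position 3 ('f'): window [1,3] length 3
  Position 4 ('f'): repeat (last at 3), move window start to 4
  Position 4 ('f'): window [4,4] length 1
  Position 5 ('c'): window [4,5] length 2
  Position 6 ('b'): window [4,6] length 3
Longest substring with no repeats: "fdg" with length 3

3


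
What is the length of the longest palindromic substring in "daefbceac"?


Input: "daefbceac"
Checking substrings for palindromes:
  No multi-char palindromic substrings found
Longest palindromic substring: "d" with length 1

1


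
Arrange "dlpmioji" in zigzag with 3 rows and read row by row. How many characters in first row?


Zigzag "dlpmioji" into 3 rows:
Placing characters:
  'd' => row 0
  'l' => row 1
  'p' => row 2
  'm' => row 1
  'i' => row 0
  'o' => row 1
  'j' => row 2
  'i' => row 1
Rows:
  Row 0: "di"
  Row 1: "lmoi"
  Row 2: "pj"
First row length: 2

2


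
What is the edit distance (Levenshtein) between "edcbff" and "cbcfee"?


Computing edit distance: "edcbff" -> "cbcfee"
DP table:
           c    b    c    f    e    e
      0    1    2    3    4    5    6
  e   1    1    2    3    4    4    5
  d   2    2    2    3    4    5    5
  c   3    2    3    2    3    4    5
  b   4    3    2    3    3    4    5
  f   5    4    3    3    3    4    5
  f   6    5    4    4    3    4    5
Edit distance = dp[6][6] = 5

5


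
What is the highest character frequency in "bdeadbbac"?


Input: bdeadbbac
Character counts:
  'a': 2
  'b': 3
  'c': 1
  'd': 2
  'e': 1
Maximum frequency: 3

3


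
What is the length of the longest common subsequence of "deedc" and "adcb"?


LCS of "deedc" and "adcb"
DP table:
           a    d    c    b
      0    0    0    0    0
  d   0    0    1    1    1
  e   0    0    1    1    1
  e   0    0    1    1    1
  d   0    0    1    1    1
  c   0    0    1    2    2
LCS length = dp[5][4] = 2

2


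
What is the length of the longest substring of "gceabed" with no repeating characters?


Input: "gceabed"
Sliding window (track last position of each char):
  Position 0 ('g'): window [0,0] length 1 -- new best
  Position 1 ('c'): window [0,1] length 2 -- new best
  Position 2 ('e'): window [0,2] length 3 -- new best
  Position 3 ('a'): window [0,3] length 4 -- new best
  Position 4 ('b'): window [0,4] length 5 -- new best
  Position 5 ('e'): repeat (last at 2), move window start to 3
  Position 5 ('e'): window [3,5] length 3
  Position 6 ('d'): window [3,6] length 4
Longest substring with no repeats: "gceab" with length 5

5


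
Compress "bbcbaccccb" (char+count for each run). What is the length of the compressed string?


Input: bbcbaccccb
Runs:
  'b' x 2 => "b2"
  'c' x 1 => "c1"
  'b' x 1 => "b1"
  'a' x 1 => "a1"
  'c' x 4 => "c4"
  'b' x 1 => "b1"
Compressed: "b2c1b1a1c4b1"
Compressed length: 12

12


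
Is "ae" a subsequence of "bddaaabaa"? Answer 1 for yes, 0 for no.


Check if "ae" is a subsequence of "bddaaabaa"
Greedy scan:
  Position 0 ('b'): no match needed
  Position 1 ('d'): no match needed
  Position 2 ('d'): no match needed
  Position 3 ('a'): matches sub[0] = 'a'
  Position 4 ('a'): no match needed
  Position 5 ('a'): no match needed
  Position 6 ('b'): no match needed
  Position 7 ('a'): no match needed
  Position 8 ('a'): no match needed
Only matched 1/2 characters => not a subsequence

0


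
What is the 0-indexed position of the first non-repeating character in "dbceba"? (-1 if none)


Input: dbceba
Character frequencies:
  'a': 1
  'b': 2
  'c': 1
  'd': 1
  'e': 1
Scanning left to right for freq == 1:
  Position 0 ('d'): unique! => answer = 0

0


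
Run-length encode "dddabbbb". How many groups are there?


Input: dddabbbb
Scanning for consecutive runs:
  Group 1: 'd' x 3 (positions 0-2)
  Group 2: 'a' x 1 (positions 3-3)
  Group 3: 'b' x 4 (positions 4-7)
Total groups: 3

3


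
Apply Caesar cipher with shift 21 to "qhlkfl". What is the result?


Caesar cipher: shift "qhlkfl" by 21
  'q' (pos 16) + 21 = pos 11 = 'l'
  'h' (pos 7) + 21 = pos 2 = 'c'
  'l' (pos 11) + 21 = pos 6 = 'g'
  'k' (pos 10) + 21 = pos 5 = 'f'
  'f' (pos 5) + 21 = pos 0 = 'a'
  'l' (pos 11) + 21 = pos 6 = 'g'
Result: lcgfag

lcgfag


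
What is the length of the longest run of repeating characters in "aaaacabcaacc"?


Input: "aaaacabcaacc"
Scanning for longest run:
  Position 1 ('a'): continues run of 'a', length=2
  Position 2 ('a'): continues run of 'a', length=3
  Position 3 ('a'): continues run of 'a', length=4
  Position 4 ('c'): new char, reset run to 1
  Position 5 ('a'): new char, reset run to 1
  Position 6 ('b'): new char, reset run to 1
  Position 7 ('c'): new char, reset run to 1
  Position 8 ('a'): new char, reset run to 1
  Position 9 ('a'): continues run of 'a', length=2
  Position 10 ('c'): new char, reset run to 1
  Position 11 ('c'): continues run of 'c', length=2
Longest run: 'a' with length 4

4


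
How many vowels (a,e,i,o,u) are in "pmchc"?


Input: pmchc
Checking each character:
  'p' at position 0: consonant
  'm' at position 1: consonant
  'c' at position 2: consonant
  'h' at position 3: consonant
  'c' at position 4: consonant
Total vowels: 0

0


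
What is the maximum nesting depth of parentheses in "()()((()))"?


Input: "()()((()))"
Tracking depth:
  Position 0 '(': depth becomes 1
  Position 1 ')': depth becomes 0
  Position 2 '(': depth becomes 1
  Position 3 ')': depth becomes 0
  Position 4 '(': depth becomes 1
  Position 5 '(': depth becomes 2
  Position 6 '(': depth becomes 3
  Position 7 ')': depth becomes 2
  Position 8 ')': depth becomes 1
  Position 9 ')': depth becomes 0
Maximum depth reached: 3

3


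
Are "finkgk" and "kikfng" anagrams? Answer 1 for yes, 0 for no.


Strings: "finkgk", "kikfng"
Sorted first:  fgikkn
Sorted second: fgikkn
Sorted forms match => anagrams

1


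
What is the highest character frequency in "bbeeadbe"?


Input: bbeeadbe
Character counts:
  'a': 1
  'b': 3
  'd': 1
  'e': 3
Maximum frequency: 3

3


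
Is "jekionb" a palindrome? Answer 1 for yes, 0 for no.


Input: jekionb
Reversed: bnoikej
  Compare pos 0 ('j') with pos 6 ('b'): MISMATCH
  Compare pos 1 ('e') with pos 5 ('n'): MISMATCH
  Compare pos 2 ('k') with pos 4 ('o'): MISMATCH
Result: not a palindrome

0


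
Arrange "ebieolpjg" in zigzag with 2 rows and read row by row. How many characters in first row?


Zigzag "ebieolpjg" into 2 rows:
Placing characters:
  'e' => row 0
  'b' => row 1
  'i' => row 0
  'e' => row 1
  'o' => row 0
  'l' => row 1
  'p' => row 0
  'j' => row 1
  'g' => row 0
Rows:
  Row 0: "eiopg"
  Row 1: "belj"
First row length: 5

5


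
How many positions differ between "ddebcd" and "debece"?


Comparing "ddebcd" and "debece" position by position:
  Position 0: 'd' vs 'd' => same
  Position 1: 'd' vs 'e' => DIFFER
  Position 2: 'e' vs 'b' => DIFFER
  Position 3: 'b' vs 'e' => DIFFER
  Position 4: 'c' vs 'c' => same
  Position 5: 'd' vs 'e' => DIFFER
Positions that differ: 4

4


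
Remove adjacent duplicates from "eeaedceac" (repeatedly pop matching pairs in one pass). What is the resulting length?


Input: eeaedceac
Stack-based adjacent duplicate removal:
  Read 'e': push. Stack: e
  Read 'e': matches stack top 'e' => pop. Stack: (empty)
  Read 'a': push. Stack: a
  Read 'e': push. Stack: ae
  Read 'd': push. Stack: aed
  Read 'c': push. Stack: aedc
  Read 'e': push. Stack: aedce
  Read 'a': push. Stack: aedcea
  Read 'c': push. Stack: aedceac
Final stack: "aedceac" (length 7)

7


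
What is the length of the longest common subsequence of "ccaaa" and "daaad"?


LCS of "ccaaa" and "daaad"
DP table:
           d    a    a    a    d
      0    0    0    0    0    0
  c   0    0    0    0    0    0
  c   0    0    0    0    0    0
  a   0    0    1    1    1    1
  a   0    0    1    2    2    2
  a   0    0    1    2    3    3
LCS length = dp[5][5] = 3

3


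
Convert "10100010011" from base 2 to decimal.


Input: "10100010011" in base 2
Positional expansion:
  Digit '1' (value 1) x 2^10 = 1024
  Digit '0' (value 0) x 2^9 = 0
  Digit '1' (value 1) x 2^8 = 256
  Digit '0' (value 0) x 2^7 = 0
  Digit '0' (value 0) x 2^6 = 0
  Digit '0' (value 0) x 2^5 = 0
  Digit '1' (value 1) x 2^4 = 16
  Digit '0' (value 0) x 2^3 = 0
  Digit '0' (value 0) x 2^2 = 0
  Digit '1' (value 1) x 2^1 = 2
  Digit '1' (value 1) x 2^0 = 1
Sum = 1299

1299


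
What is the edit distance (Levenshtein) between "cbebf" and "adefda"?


Computing edit distance: "cbebf" -> "adefda"
DP table:
           a    d    e    f    d    a
      0    1    2    3    4    5    6
  c   1    1    2    3    4    5    6
  b   2    2    2    3    4    5    6
  e   3    3    3    2    3    4    5
  b   4    4    4    3    3    4    5
  f   5    5    5    4    3    4    5
Edit distance = dp[5][6] = 5

5


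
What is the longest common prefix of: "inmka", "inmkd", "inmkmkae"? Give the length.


Words: inmka, inmkd, inmkmkae
  Position 0: all 'i' => match
  Position 1: all 'n' => match
  Position 2: all 'm' => match
  Position 3: all 'k' => match
  Position 4: ('a', 'd', 'm') => mismatch, stop
LCP = "inmk" (length 4)

4


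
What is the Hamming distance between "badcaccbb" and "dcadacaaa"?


Comparing "badcaccbb" and "dcadacaaa" position by position:
  Position 0: 'b' vs 'd' => differ
  Position 1: 'a' vs 'c' => differ
  Position 2: 'd' vs 'a' => differ
  Position 3: 'c' vs 'd' => differ
  Position 4: 'a' vs 'a' => same
  Position 5: 'c' vs 'c' => same
  Position 6: 'c' vs 'a' => differ
  Position 7: 'b' vs 'a' => differ
  Position 8: 'b' vs 'a' => differ
Total differences (Hamming distance): 7

7


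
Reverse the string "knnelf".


Input: knnelf
Reading characters right to left:
  Position 5: 'f'
  Position 4: 'l'
  Position 3: 'e'
  Position 2: 'n'
  Position 1: 'n'
  Position 0: 'k'
Reversed: flennk

flennk


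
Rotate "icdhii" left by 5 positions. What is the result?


Input: "icdhii", rotate left by 5
First 5 characters: "icdhi"
Remaining characters: "i"
Concatenate remaining + first: "i" + "icdhi" = "iicdhi"

iicdhi


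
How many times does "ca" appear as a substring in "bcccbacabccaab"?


Searching for "ca" in "bcccbacabccaab"
Scanning each position:
  Position 0: "bc" => no
  Position 1: "cc" => no
  Position 2: "cc" => no
  Position 3: "cb" => no
  Position 4: "ba" => no
  Position 5: "ac" => no
  Position 6: "ca" => MATCH
  Position 7: "ab" => no
  Position 8: "bc" => no
  Position 9: "cc" => no
  Position 10: "ca" => MATCH
  Position 11: "aa" => no
  Position 12: "ab" => no
Total occurrences: 2

2


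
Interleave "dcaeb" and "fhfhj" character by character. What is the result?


Interleaving "dcaeb" and "fhfhj":
  Position 0: 'd' from first, 'f' from second => "df"
  Position 1: 'c' from first, 'h' from second => "ch"
  Position 2: 'a' from first, 'f' from second => "af"
  Position 3: 'e' from first, 'h' from second => "eh"
  Position 4: 'b' from first, 'j' from second => "bj"
Result: dfchafehbj

dfchafehbj


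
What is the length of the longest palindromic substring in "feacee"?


Input: "feacee"
Checking substrings for palindromes:
  [4:6] "ee" (len 2) => palindrome
Longest palindromic substring: "ee" with length 2

2


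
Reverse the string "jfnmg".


Input: jfnmg
Reading characters right to left:
  Position 4: 'g'
  Position 3: 'm'
  Position 2: 'n'
  Position 1: 'f'
  Position 0: 'j'
Reversed: gmnfj

gmnfj


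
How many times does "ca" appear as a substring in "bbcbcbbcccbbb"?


Searching for "ca" in "bbcbcbbcccbbb"
Scanning each position:
  Position 0: "bb" => no
  Position 1: "bc" => no
  Position 2: "cb" => no
  Position 3: "bc" => no
  Position 4: "cb" => no
  Position 5: "bb" => no
  Position 6: "bc" => no
  Position 7: "cc" => no
  Position 8: "cc" => no
  Position 9: "cb" => no
  Position 10: "bb" => no
  Position 11: "bb" => no
Total occurrences: 0

0


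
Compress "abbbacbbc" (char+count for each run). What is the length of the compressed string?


Input: abbbacbbc
Runs:
  'a' x 1 => "a1"
  'b' x 3 => "b3"
  'a' x 1 => "a1"
  'c' x 1 => "c1"
  'b' x 2 => "b2"
  'c' x 1 => "c1"
Compressed: "a1b3a1c1b2c1"
Compressed length: 12

12


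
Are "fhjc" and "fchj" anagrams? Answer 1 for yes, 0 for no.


Strings: "fhjc", "fchj"
Sorted first:  cfhj
Sorted second: cfhj
Sorted forms match => anagrams

1


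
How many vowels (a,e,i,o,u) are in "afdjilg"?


Input: afdjilg
Checking each character:
  'a' at position 0: vowel (running total: 1)
  'f' at position 1: consonant
  'd' at position 2: consonant
  'j' at position 3: consonant
  'i' at position 4: vowel (running total: 2)
  'l' at position 5: consonant
  'g' at position 6: consonant
Total vowels: 2

2


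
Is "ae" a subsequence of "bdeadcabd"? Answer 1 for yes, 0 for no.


Check if "ae" is a subsequence of "bdeadcabd"
Greedy scan:
  Position 0 ('b'): no match needed
  Position 1 ('d'): no match needed
  Position 2 ('e'): no match needed
  Position 3 ('a'): matches sub[0] = 'a'
  Position 4 ('d'): no match needed
  Position 5 ('c'): no match needed
  Position 6 ('a'): no match needed
  Position 7 ('b'): no match needed
  Position 8 ('d'): no match needed
Only matched 1/2 characters => not a subsequence

0


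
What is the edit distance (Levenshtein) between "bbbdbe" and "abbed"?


Computing edit distance: "bbbdbe" -> "abbed"
DP table:
           a    b    b    e    d
      0    1    2    3    4    5
  b   1    1    1    2    3    4
  b   2    2    1    1    2    3
  b   3    3    2    1    2    3
  d   4    4    3    2    2    2
  b   5    5    4    3    3    3
  e   6    6    5    4    3    4
Edit distance = dp[6][5] = 4

4


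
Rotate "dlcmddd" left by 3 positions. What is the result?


Input: "dlcmddd", rotate left by 3
First 3 characters: "dlc"
Remaining characters: "mddd"
Concatenate remaining + first: "mddd" + "dlc" = "mddddlc"

mddddlc


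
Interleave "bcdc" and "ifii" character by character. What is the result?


Interleaving "bcdc" and "ifii":
  Position 0: 'b' from first, 'i' from second => "bi"
  Position 1: 'c' from first, 'f' from second => "cf"
  Position 2: 'd' from first, 'i' from second => "di"
  Position 3: 'c' from first, 'i' from second => "ci"
Result: bicfdici

bicfdici


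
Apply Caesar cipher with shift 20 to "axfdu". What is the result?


Caesar cipher: shift "axfdu" by 20
  'a' (pos 0) + 20 = pos 20 = 'u'
  'x' (pos 23) + 20 = pos 17 = 'r'
  'f' (pos 5) + 20 = pos 25 = 'z'
  'd' (pos 3) + 20 = pos 23 = 'x'
  'u' (pos 20) + 20 = pos 14 = 'o'
Result: urzxo

urzxo


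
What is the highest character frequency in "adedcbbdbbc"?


Input: adedcbbdbbc
Character counts:
  'a': 1
  'b': 4
  'c': 2
  'd': 3
  'e': 1
Maximum frequency: 4

4


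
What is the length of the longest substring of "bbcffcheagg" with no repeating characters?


Input: "bbcffcheagg"
Sliding window (track last position of each char):
  Position 0 ('b'): window [0,0] length 1 -- new best
  Position 1 ('b'): repeat (last at 0), move window start to 1
  Position 1 ('b'): window [1,1] length 1
  Position 2 ('c'): window [1,2] length 2 -- new best
  Position 3 ('f'): window [1,3] length 3 -- new best
  Position 4 ('f'): repeat (last at 3), move window start to 4
  Position 4 ('f'): window [4,4] length 1
  Position 5 ('c'): window [4,5] length 2
  Position 6 ('h'): window [4,6] length 3
  Position 7 ('e'): window [4,7] length 4 -- new best
  Position 8 ('a'): window [4,8] length 5 -- new best
  Position 9 ('g'): window [4,9] length 6 -- new best
  Position 10 ('g'): repeat (last at 9), move window start to 10
  Position 10 ('g'): window [10,10] length 1
Longest substring with no repeats: "fcheag" with length 6

6


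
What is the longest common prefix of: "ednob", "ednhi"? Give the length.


Words: ednob, ednhi
  Position 0: all 'e' => match
  Position 1: all 'd' => match
  Position 2: all 'n' => match
  Position 3: ('o', 'h') => mismatch, stop
LCP = "edn" (length 3)

3


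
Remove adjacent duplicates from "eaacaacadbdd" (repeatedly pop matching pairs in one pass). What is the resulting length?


Input: eaacaacadbdd
Stack-based adjacent duplicate removal:
  Read 'e': push. Stack: e
  Read 'a': push. Stack: ea
  Read 'a': matches stack top 'a' => pop. Stack: e
  Read 'c': push. Stack: ec
  Read 'a': push. Stack: eca
  Read 'a': matches stack top 'a' => pop. Stack: ec
  Read 'c': matches stack top 'c' => pop. Stack: e
  Read 'a': push. Stack: ea
  Read 'd': push. Stack: ead
  Read 'b': push. Stack: eadb
  Read 'd': push. Stack: eadbd
  Read 'd': matches stack top 'd' => pop. Stack: eadb
Final stack: "eadb" (length 4)

4


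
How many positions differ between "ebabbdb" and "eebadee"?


Comparing "ebabbdb" and "eebadee" position by position:
  Position 0: 'e' vs 'e' => same
  Position 1: 'b' vs 'e' => DIFFER
  Position 2: 'a' vs 'b' => DIFFER
  Position 3: 'b' vs 'a' => DIFFER
  Position 4: 'b' vs 'd' => DIFFER
  Position 5: 'd' vs 'e' => DIFFER
  Position 6: 'b' vs 'e' => DIFFER
Positions that differ: 6

6


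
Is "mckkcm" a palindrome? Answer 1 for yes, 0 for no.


Input: mckkcm
Reversed: mckkcm
  Compare pos 0 ('m') with pos 5 ('m'): match
  Compare pos 1 ('c') with pos 4 ('c'): match
  Compare pos 2 ('k') with pos 3 ('k'): match
Result: palindrome

1


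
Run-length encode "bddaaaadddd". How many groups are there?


Input: bddaaaadddd
Scanning for consecutive runs:
  Group 1: 'b' x 1 (positions 0-0)
  Group 2: 'd' x 2 (positions 1-2)
  Group 3: 'a' x 4 (positions 3-6)
  Group 4: 'd' x 4 (positions 7-10)
Total groups: 4

4


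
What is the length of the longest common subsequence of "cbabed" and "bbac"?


LCS of "cbabed" and "bbac"
DP table:
           b    b    a    c
      0    0    0    0    0
  c   0    0    0    0    1
  b   0    1    1    1    1
  a   0    1    1    2    2
  b   0    1    2    2    2
  e   0    1    2    2    2
  d   0    1    2    2    2
LCS length = dp[6][4] = 2

2


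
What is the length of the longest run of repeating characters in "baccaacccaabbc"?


Input: "baccaacccaabbc"
Scanning for longest run:
  Position 1 ('a'): new char, reset run to 1
  Position 2 ('c'): new char, reset run to 1
  Position 3 ('c'): continues run of 'c', length=2
  Position 4 ('a'): new char, reset run to 1
  Position 5 ('a'): continues run of 'a', length=2
  Position 6 ('c'): new char, reset run to 1
  Position 7 ('c'): continues run of 'c', length=2
  Position 8 ('c'): continues run of 'c', length=3
  Position 9 ('a'): new char, reset run to 1
  Position 10 ('a'): continues run of 'a', length=2
  Position 11 ('b'): new char, reset run to 1
  Position 12 ('b'): continues run of 'b', length=2
  Position 13 ('c'): new char, reset run to 1
Longest run: 'c' with length 3

3


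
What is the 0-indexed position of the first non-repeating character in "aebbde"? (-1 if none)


Input: aebbde
Character frequencies:
  'a': 1
  'b': 2
  'd': 1
  'e': 2
Scanning left to right for freq == 1:
  Position 0 ('a'): unique! => answer = 0

0


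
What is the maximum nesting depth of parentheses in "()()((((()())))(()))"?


Input: "()()((((()())))(()))"
Tracking depth:
  Position 0 '(': depth becomes 1
  Position 1 ')': depth becomes 0
  Position 2 '(': depth becomes 1
  Position 3 ')': depth becomes 0
  Position 4 '(': depth becomes 1
  Position 5 '(': depth becomes 2
  Position 6 '(': depth becomes 3
  Position 7 '(': depth becomes 4
  Position 8 '(': depth becomes 5
  Position 9 ')': depth becomes 4
  Position 10 '(': depth becomes 5
  Position 11 ')': depth becomes 4
  Position 12 ')': depth becomes 3
  Position 13 ')': depth becomes 2
  Position 14 ')': depth becomes 1
  Position 15 '(': depth becomes 2
  Position 16 '(': depth becomes 3
  Position 17 ')': depth becomes 2
  Position 18 ')': depth becomes 1
  Position 19 ')': depth becomes 0
Maximum depth reached: 5

5


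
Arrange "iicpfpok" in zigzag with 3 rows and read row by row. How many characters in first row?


Zigzag "iicpfpok" into 3 rows:
Placing characters:
  'i' => row 0
  'i' => row 1
  'c' => row 2
  'p' => row 1
  'f' => row 0
  'p' => row 1
  'o' => row 2
  'k' => row 1
Rows:
  Row 0: "if"
  Row 1: "ippk"
  Row 2: "co"
First row length: 2

2


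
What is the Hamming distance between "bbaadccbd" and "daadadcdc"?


Comparing "bbaadccbd" and "daadadcdc" position by position:
  Position 0: 'b' vs 'd' => differ
  Position 1: 'b' vs 'a' => differ
  Position 2: 'a' vs 'a' => same
  Position 3: 'a' vs 'd' => differ
  Position 4: 'd' vs 'a' => differ
  Position 5: 'c' vs 'd' => differ
  Position 6: 'c' vs 'c' => same
  Position 7: 'b' vs 'd' => differ
  Position 8: 'd' vs 'c' => differ
Total differences (Hamming distance): 7

7


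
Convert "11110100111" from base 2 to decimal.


Input: "11110100111" in base 2
Positional expansion:
  Digit '1' (value 1) x 2^10 = 1024
  Digit '1' (value 1) x 2^9 = 512
  Digit '1' (value 1) x 2^8 = 256
  Digit '1' (value 1) x 2^7 = 128
  Digit '0' (value 0) x 2^6 = 0
  Digit '1' (value 1) x 2^5 = 32
  Digit '0' (value 0) x 2^4 = 0
  Digit '0' (value 0) x 2^3 = 0
  Digit '1' (value 1) x 2^2 = 4
  Digit '1' (value 1) x 2^1 = 2
  Digit '1' (value 1) x 2^0 = 1
Sum = 1959

1959


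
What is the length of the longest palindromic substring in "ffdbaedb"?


Input: "ffdbaedb"
Checking substrings for palindromes:
  [0:2] "ff" (len 2) => palindrome
Longest palindromic substring: "ff" with length 2

2


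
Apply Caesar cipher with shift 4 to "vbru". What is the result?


Caesar cipher: shift "vbru" by 4
  'v' (pos 21) + 4 = pos 25 = 'z'
  'b' (pos 1) + 4 = pos 5 = 'f'
  'r' (pos 17) + 4 = pos 21 = 'v'
  'u' (pos 20) + 4 = pos 24 = 'y'
Result: zfvy

zfvy


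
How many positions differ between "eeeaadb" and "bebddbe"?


Comparing "eeeaadb" and "bebddbe" position by position:
  Position 0: 'e' vs 'b' => DIFFER
  Position 1: 'e' vs 'e' => same
  Position 2: 'e' vs 'b' => DIFFER
  Position 3: 'a' vs 'd' => DIFFER
  Position 4: 'a' vs 'd' => DIFFER
  Position 5: 'd' vs 'b' => DIFFER
  Position 6: 'b' vs 'e' => DIFFER
Positions that differ: 6

6


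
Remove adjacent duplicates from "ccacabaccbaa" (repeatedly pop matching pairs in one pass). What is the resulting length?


Input: ccacabaccbaa
Stack-based adjacent duplicate removal:
  Read 'c': push. Stack: c
  Read 'c': matches stack top 'c' => pop. Stack: (empty)
  Read 'a': push. Stack: a
  Read 'c': push. Stack: ac
  Read 'a': push. Stack: aca
  Read 'b': push. Stack: acab
  Read 'a': push. Stack: acaba
  Read 'c': push. Stack: acabac
  Read 'c': matches stack top 'c' => pop. Stack: acaba
  Read 'b': push. Stack: acabab
  Read 'a': push. Stack: acababa
  Read 'a': matches stack top 'a' => pop. Stack: acabab
Final stack: "acabab" (length 6)

6


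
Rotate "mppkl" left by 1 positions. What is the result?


Input: "mppkl", rotate left by 1
First 1 characters: "m"
Remaining characters: "ppkl"
Concatenate remaining + first: "ppkl" + "m" = "ppklm"

ppklm


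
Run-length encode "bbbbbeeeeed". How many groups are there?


Input: bbbbbeeeeed
Scanning for consecutive runs:
  Group 1: 'b' x 5 (positions 0-4)
  Group 2: 'e' x 5 (positions 5-9)
  Group 3: 'd' x 1 (positions 10-10)
Total groups: 3

3


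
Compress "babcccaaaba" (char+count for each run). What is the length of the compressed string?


Input: babcccaaaba
Runs:
  'b' x 1 => "b1"
  'a' x 1 => "a1"
  'b' x 1 => "b1"
  'c' x 3 => "c3"
  'a' x 3 => "a3"
  'b' x 1 => "b1"
  'a' x 1 => "a1"
Compressed: "b1a1b1c3a3b1a1"
Compressed length: 14

14


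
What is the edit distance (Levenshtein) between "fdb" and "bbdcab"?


Computing edit distance: "fdb" -> "bbdcab"
DP table:
           b    b    d    c    a    b
      0    1    2    3    4    5    6
  f   1    1    2    3    4    5    6
  d   2    2    2    2    3    4    5
  b   3    2    2    3    3    4    4
Edit distance = dp[3][6] = 4

4


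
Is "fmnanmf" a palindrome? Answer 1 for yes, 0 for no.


Input: fmnanmf
Reversed: fmnanmf
  Compare pos 0 ('f') with pos 6 ('f'): match
  Compare pos 1 ('m') with pos 5 ('m'): match
  Compare pos 2 ('n') with pos 4 ('n'): match
Result: palindrome

1


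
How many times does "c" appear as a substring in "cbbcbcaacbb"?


Searching for "c" in "cbbcbcaacbb"
Scanning each position:
  Position 0: "c" => MATCH
  Position 1: "b" => no
  Position 2: "b" => no
  Position 3: "c" => MATCH
  Position 4: "b" => no
  Position 5: "c" => MATCH
  Position 6: "a" => no
  Position 7: "a" => no
  Position 8: "c" => MATCH
  Position 9: "b" => no
  Position 10: "b" => no
Total occurrences: 4

4


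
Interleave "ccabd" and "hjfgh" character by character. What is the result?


Interleaving "ccabd" and "hjfgh":
  Position 0: 'c' from first, 'h' from second => "ch"
  Position 1: 'c' from first, 'j' from second => "cj"
  Position 2: 'a' from first, 'f' from second => "af"
  Position 3: 'b' from first, 'g' from second => "bg"
  Position 4: 'd' from first, 'h' from second => "dh"
Result: chcjafbgdh

chcjafbgdh


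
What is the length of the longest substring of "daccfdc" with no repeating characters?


Input: "daccfdc"
Sliding window (track last position of each char):
  Position 0 ('d'): window [0,0] length 1 -- new best
  Position 1 ('a'): window [0,1] length 2 -- new best
  Position 2 ('c'): window [0,2] length 3 -- new best
  Position 3 ('c'): repeat (last at 2), move window start to 3
  Position 3 ('c'): window [3,3] length 1
  Position 4 ('f'): window [3,4] length 2
  Position 5 ('d'): window [3,5] length 3
  Position 6 ('c'): repeat (last at 3), move window start to 4
  Position 6 ('c'): window [4,6] length 3
Longest substring with no repeats: "dac" with length 3

3
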